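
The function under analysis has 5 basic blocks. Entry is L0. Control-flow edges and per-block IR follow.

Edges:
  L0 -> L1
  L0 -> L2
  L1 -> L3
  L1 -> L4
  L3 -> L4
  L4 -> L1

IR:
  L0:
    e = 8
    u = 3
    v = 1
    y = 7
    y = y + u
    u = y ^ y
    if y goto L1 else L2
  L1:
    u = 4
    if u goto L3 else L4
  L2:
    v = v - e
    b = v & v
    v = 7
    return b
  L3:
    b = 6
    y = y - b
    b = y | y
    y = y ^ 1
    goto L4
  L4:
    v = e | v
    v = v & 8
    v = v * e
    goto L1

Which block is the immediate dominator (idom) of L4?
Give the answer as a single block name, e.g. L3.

idom tree: L1←L0 L2←L0 L3←L1 L4←L1
Join-block Dom:
  L1: preds {L0,L4}: {L0} ∩ {L0,L1,L4} = {L0}; idom=L0
  L4: preds {L1,L3}: {L0,L1} ∩ {L0,L1,L3} = {L0,L1}; idom=L1

idom(L4) = L1

Answer: L1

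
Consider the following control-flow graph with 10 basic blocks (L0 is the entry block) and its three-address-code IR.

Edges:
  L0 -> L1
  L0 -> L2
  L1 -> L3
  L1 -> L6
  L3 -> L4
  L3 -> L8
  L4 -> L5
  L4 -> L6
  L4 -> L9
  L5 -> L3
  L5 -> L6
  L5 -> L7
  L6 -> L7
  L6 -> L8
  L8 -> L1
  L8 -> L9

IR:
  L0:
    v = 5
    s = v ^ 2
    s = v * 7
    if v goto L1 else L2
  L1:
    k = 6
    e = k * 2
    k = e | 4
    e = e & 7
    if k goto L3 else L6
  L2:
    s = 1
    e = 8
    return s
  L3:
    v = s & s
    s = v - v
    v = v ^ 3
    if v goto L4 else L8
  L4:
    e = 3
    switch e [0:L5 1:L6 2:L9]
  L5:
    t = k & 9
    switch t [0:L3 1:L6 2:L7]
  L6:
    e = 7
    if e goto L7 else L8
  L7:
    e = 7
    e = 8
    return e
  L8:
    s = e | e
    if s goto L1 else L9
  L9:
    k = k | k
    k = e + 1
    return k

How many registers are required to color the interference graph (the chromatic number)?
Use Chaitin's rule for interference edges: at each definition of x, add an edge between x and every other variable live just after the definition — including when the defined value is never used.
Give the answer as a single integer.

def/use:
  L0 def {s,v} use ∅
  L1 def {e,k} use ∅
  L2 def {e,s} use ∅
  L3 def {s,v} use {s}
  L4 def {e} use ∅
  L5 def {t} use {k}
  L6 def {e} use ∅
  L7 def {e} use ∅
  L8 def {s} use {e}
  L9 def {k} use {e,k}

Live sets:
  live L0: ∅→{s}
  live L1: {s}→{e,k,s}
  live L2: ∅→∅
  live L3: {e,k,s}→{e,k,s}
  live L4: {k,s}→{e,k,s}
  live L5: {e,k,s}→{e,k,s}
  live L6: {k}→{e,k}
  live L7: ∅→∅
  live L8: {e,k}→{e,k,s}
  live L9: {e,k}→∅

Interfere edges:
  e — {k,s,t,v}
  k — {e,s,t,v}
  s — {e,k,t,v}
  t — {e,k,s}
  v — {e,k,s}

Colouring:
  {e,k,s,t} pairwise interfere (4-clique) ⇒ χ ≥ 4
  assign e→r0 k→r1 s→r2 t→r3 v→r3 — no edge inside a register ⇒ χ ≤ 4
  χ = 4

Answer: 4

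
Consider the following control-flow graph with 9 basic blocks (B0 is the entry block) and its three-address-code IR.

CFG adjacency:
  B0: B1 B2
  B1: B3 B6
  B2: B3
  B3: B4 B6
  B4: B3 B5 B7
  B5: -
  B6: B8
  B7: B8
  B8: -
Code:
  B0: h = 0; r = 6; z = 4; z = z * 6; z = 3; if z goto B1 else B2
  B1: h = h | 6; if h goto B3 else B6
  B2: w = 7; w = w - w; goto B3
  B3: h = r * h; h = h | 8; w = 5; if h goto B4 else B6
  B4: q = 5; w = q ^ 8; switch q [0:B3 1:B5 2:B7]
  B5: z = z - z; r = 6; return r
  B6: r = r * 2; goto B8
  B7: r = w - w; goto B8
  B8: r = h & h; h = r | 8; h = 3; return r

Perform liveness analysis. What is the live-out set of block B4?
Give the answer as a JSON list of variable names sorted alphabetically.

Per-block:
  B0 def {h,r,z} use ∅
  B1 def {h} use {h}
  B2 def {w} use ∅
  B3 def {h,w} use {h,r}
  B4 def {q,w} use ∅
  B5 def {r,z} use {z}
  B6 def {r} use {r}
  B7 def {r} use {w}
  B8 def {h,r} use {h}

Backward fixpoint:
  B0: in=∅ out={h,r,z}
  B1: in={h,r,z} out={h,r,z}
  B2: in={h,r,z} out={h,r,z}
  B3: in={h,r,z} out={h,r,z}
  B4: in={h,r,z} out={h,r,w,z}
  B5: in={z} out=∅
  B6: in={h,r} out={h}
  B7: in={h,w} out={h}
  B8: in={h} out=∅

live-out(B4) = ["h", "r", "w", "z"]

Answer: ["h", "r", "w", "z"]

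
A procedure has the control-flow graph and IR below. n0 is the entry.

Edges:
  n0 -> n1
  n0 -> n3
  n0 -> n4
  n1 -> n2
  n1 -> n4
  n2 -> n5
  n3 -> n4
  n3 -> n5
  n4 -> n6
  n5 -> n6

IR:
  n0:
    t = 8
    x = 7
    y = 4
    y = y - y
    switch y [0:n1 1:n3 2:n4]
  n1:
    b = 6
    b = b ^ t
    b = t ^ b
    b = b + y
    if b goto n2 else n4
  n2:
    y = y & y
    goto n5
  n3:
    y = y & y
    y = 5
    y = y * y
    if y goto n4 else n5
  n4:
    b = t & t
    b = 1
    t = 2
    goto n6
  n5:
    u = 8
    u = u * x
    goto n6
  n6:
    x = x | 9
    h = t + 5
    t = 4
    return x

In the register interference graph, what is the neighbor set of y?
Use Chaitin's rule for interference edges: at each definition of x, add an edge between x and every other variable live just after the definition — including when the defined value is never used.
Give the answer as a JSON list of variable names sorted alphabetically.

Block summaries:
  n0: {t,x,y} / ∅
  n1: {b} / {t,y}
  n2: {y} / {y}
  n3: {y} / {y}
  n4: {b,t} / {t}
  n5: {u} / {x}
  n6: {h,t,x} / {t,x}

Backward fixpoint:
  live n0: ∅→{t,x,y}
  live n1: {t,x,y}→{t,x,y}
  live n2: {t,x,y}→{t,x}
  live n3: {t,x,y}→{t,x}
  live n4: {t,x}→{t,x}
  live n5: {t,x}→{t,x}
  live n6: {t,x}→∅

Interfere edges:
  b — {t,x,y}
  h — {x}
  t — {b,u,x,y}
  u — {t,x}
  x — {b,h,t,u,y}
  y — {b,t,x}

N(y) = ["b", "t", "x"]

Answer: ["b", "t", "x"]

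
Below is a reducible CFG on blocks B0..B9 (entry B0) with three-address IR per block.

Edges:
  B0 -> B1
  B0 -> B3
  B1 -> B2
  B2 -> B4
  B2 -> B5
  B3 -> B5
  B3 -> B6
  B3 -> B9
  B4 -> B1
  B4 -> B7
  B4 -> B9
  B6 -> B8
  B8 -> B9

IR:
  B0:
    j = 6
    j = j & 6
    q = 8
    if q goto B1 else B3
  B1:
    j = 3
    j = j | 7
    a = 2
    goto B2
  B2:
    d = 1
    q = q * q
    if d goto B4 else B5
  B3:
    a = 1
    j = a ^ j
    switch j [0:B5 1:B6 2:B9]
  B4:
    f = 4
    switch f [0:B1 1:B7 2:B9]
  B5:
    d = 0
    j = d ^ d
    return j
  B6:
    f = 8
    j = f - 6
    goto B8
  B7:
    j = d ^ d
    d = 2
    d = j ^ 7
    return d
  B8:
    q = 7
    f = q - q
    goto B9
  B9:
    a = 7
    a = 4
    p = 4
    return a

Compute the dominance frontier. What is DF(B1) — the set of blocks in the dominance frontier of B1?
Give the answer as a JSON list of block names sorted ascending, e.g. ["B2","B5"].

Answer: ["B1", "B5", "B9"]

Analysis:
idom tree: B1←B0 B2←B1 B3←B0 B4←B2 B5←B0 B6←B3 B7←B4 B8←B6 B9←B0
Join-block Dom:
  B1: preds {B0,B4}: {B0} ∩ {B0,B1,B2,B4} = {B0}; idom=B0
  B5: preds {B2,B3}: {B0,B1,B2} ∩ {B0,B3} = {B0}; idom=B0
  B9: preds {B3,B4,B8}: {B0,B3} ∩ {B0,B1,B2,B4} ∩ {B0,B3,B6,B8} = {B0}; idom=B0

DF derivation:
  B1←B0: walk · to B0
  B1←B4: walk B4→B2→B1 to B0
  B5←B2: walk B2→B1 to B0
  B5←B3: walk B3 to B0
  B9←B3: walk B3 to B0
  B9←B4: walk B4→B2→B1 to B0
  B9←B8: walk B8→B6→B3 to B0
  B0 → ∅
  B1 → {B1,B5,B9}
  B2 → {B1,B5,B9}
  B3 → {B5,B9}
  B4 → {B1,B9}
  B5 → ∅
  B6 → {B9}
  B7 → ∅
  B8 → {B9}
  B9 → ∅

DF(B1) = ["B1", "B5", "B9"]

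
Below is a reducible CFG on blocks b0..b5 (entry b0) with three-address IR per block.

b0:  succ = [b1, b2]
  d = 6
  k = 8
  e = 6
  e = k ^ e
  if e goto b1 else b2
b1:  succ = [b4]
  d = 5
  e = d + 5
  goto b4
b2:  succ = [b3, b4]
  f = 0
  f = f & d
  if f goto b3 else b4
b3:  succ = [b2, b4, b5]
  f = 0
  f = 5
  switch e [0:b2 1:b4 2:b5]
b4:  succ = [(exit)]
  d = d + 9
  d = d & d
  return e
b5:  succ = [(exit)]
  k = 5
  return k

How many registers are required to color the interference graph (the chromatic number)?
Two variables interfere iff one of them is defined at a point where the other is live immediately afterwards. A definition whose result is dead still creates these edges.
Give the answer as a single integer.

Block summaries:
  b0: {d,e,k} / ∅
  b1: {d,e} / ∅
  b2: {f} / {d}
  b3: {f} / {e}
  b4: {d} / {d,e}
  b5: {k} / ∅

Backward fixpoint:
  live b0: ∅→{d,e}
  live b1: ∅→{d,e}
  live b2: {d,e}→{d,e}
  live b3: {d,e}→{d,e}
  live b4: {d,e}→∅
  live b5: ∅→∅

Interfere edges:
  d: {e,f,k}
  e: {d,f,k}
  f: {d,e}
  k: {d,e}

Chromatic number:
  clique {d,e,f} ⇒ need ≥ 3
  assign d→c0 e→c1 f→c2 k→c2 — no edge inside a register ⇒ χ ≤ 3
  χ = 3

Answer: 3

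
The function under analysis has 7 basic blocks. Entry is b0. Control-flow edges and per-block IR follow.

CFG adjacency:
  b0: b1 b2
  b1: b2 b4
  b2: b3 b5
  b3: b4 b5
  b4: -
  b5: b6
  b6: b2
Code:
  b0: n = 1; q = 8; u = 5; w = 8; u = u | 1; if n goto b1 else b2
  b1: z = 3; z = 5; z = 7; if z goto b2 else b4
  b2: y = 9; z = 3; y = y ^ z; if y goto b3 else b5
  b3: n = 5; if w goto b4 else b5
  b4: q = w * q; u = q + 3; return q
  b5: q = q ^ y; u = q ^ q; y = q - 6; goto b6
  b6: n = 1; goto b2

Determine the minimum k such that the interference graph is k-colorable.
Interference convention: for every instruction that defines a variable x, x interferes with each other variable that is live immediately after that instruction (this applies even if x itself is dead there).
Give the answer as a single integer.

Answer: 4

Derivation:
def/use:
  b0 def {n,q,u,w} use ∅
  b1 def {z} use ∅
  b2 def {y,z} use ∅
  b3 def {n} use {w}
  b4 def {q,u} use {q,w}
  b5 def {q,u,y} use {q,y}
  b6 def {n} use ∅

Liveness:
  b0 li=∅ lo={q,w}
  b1 li={q,w} lo={q,w}
  b2 li={q,w} lo={q,w,y}
  b3 li={q,w,y} lo={q,w,y}
  b4 li={q,w} lo=∅
  b5 li={q,w,y} lo={q,w}
  b6 li={q,w} lo={q,w}

Conflict graph:
  n↔{q,u,w,y}
  q↔{n,u,w,y,z}
  u↔{n,q,w}
  w↔{n,q,u,y,z}
  y↔{n,q,w,z}
  z↔{q,w,y}

Colouring:
  clique {n,q,u,w} ⇒ need ≥ 4
  4-colouring: R0={q}  R1={w}  R2={n,z}  R3={u,y}
  χ = 4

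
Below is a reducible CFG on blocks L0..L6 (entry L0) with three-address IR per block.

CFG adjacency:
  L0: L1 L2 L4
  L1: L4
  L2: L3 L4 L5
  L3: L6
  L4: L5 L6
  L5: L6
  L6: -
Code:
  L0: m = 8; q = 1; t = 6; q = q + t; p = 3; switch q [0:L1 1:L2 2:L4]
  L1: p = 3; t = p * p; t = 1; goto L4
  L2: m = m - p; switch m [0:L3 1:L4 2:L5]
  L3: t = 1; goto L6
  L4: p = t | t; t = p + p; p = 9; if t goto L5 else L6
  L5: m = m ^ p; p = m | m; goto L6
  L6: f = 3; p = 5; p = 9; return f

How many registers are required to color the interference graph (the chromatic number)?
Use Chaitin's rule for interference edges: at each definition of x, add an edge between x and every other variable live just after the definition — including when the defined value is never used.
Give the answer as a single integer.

Per-block:
  L0: {m,p,q,t} / ∅
  L1: {p,t} / ∅
  L2: {m} / {m,p}
  L3: {t} / ∅
  L4: {p,t} / {t}
  L5: {m,p} / {m,p}
  L6: {f,p} / ∅

Live sets:
  live L0: ∅→{m,p,t}
  live L1: {m}→{m,t}
  live L2: {m,p,t}→{m,p,t}
  live L3: ∅→∅
  live L4: {m,t}→{m,p}
  live L5: {m,p}→∅
  live L6: ∅→∅

Interference:
  f — {p}
  m — {p,q,t}
  p — {f,m,q,t}
  q — {m,p,t}
  t — {m,p,q}

Chromatic number:
  clique {m,p,q,t} ⇒ need ≥ 4
  assign f→c1 m→c1 p→c0 q→c2 t→c3 — no edge inside a register ⇒ χ ≤ 4
  χ = 4

Answer: 4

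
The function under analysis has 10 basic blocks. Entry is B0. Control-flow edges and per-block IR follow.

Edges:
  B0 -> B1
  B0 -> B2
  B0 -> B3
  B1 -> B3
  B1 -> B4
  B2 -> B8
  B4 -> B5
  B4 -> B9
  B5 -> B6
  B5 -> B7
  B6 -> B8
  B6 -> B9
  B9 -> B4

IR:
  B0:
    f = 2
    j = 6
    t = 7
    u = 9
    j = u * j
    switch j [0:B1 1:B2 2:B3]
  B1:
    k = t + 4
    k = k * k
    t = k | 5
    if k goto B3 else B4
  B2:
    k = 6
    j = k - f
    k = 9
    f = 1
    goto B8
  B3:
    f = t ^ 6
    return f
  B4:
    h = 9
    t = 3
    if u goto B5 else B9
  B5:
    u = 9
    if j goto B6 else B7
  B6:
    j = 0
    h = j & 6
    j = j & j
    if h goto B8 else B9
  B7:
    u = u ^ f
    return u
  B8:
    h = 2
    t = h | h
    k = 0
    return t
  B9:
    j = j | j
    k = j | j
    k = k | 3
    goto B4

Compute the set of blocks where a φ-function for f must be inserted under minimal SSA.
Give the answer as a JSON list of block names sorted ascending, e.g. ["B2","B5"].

Answer: ["B8"]

Derivation:
idom tree: B1←B0 B2←B0 B3←B0 B4←B1 B5←B4 B6←B5 B7←B5 B8←B0 B9←B4
Dom∩ at merges:
  B3: preds {B0,B1}: {B0} ∩ {B0,B1} = {B0}; idom=B0
  B4: preds {B1,B9}: {B0,B1} ∩ {B0,B1,B4,B9} = {B0,B1}; idom=B1
  B8: preds {B2,B6}: {B0,B2} ∩ {B0,B1,B4,B5,B6} = {B0}; idom=B0
  B9: preds {B4,B6}: {B0,B1,B4} ∩ {B0,B1,B4,B5,B6} = {B0,B1,B4}; idom=B4

DF derivation:
  join B3 pred B0: · stop@B0
  join B3 pred B1: B1 stop@B0
  join B4 pred B1: · stop@B1
  join B4 pred B9: B9→B4 stop@B1
  join B8 pred B2: B2 stop@B0
  join B8 pred B6: B6→B5→B4→B1 stop@B0
  join B9 pred B4: · stop@B4
  join B9 pred B6: B6→B5 stop@B4
  B0: DF=∅
  B1: DF={B3,B8}
  B2: DF={B8}
  B3: DF=∅
  B4: DF={B4,B8}
  B5: DF={B8,B9}
  B6: DF={B8,B9}
  B7: DF=∅
  B8: DF=∅
  B9: DF={B4}

φ for f: defs {B0,B2,B3}
  DF⁺ = {B8}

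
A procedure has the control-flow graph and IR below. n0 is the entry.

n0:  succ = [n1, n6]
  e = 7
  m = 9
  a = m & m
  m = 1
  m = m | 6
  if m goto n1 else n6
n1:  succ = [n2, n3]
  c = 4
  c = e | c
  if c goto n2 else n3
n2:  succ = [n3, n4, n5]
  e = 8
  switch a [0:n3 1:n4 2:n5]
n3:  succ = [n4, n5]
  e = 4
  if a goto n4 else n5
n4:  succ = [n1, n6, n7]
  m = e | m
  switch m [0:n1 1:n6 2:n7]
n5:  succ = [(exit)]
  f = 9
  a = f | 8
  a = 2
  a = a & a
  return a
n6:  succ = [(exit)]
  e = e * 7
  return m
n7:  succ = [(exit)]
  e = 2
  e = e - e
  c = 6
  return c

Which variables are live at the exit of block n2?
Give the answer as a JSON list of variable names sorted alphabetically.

Answer: ["a", "e", "m"]

Analysis:
Block summaries:
  n0: {a,e,m} / ∅
  n1: {c} / {e}
  n2: {e} / {a}
  n3: {e} / {a}
  n4: {m} / {e,m}
  n5: {a,f} / ∅
  n6: {e} / {e,m}
  n7: {c,e} / ∅

Live sets:
  n0 li=∅ lo={a,e,m}
  n1 li={a,e,m} lo={a,m}
  n2 li={a,m} lo={a,e,m}
  n3 li={a,m} lo={a,e,m}
  n4 li={a,e,m} lo={a,e,m}
  n5 li=∅ lo=∅
  n6 li={e,m} lo=∅
  n7 li=∅ lo=∅

live-out(n2) = ["a", "e", "m"]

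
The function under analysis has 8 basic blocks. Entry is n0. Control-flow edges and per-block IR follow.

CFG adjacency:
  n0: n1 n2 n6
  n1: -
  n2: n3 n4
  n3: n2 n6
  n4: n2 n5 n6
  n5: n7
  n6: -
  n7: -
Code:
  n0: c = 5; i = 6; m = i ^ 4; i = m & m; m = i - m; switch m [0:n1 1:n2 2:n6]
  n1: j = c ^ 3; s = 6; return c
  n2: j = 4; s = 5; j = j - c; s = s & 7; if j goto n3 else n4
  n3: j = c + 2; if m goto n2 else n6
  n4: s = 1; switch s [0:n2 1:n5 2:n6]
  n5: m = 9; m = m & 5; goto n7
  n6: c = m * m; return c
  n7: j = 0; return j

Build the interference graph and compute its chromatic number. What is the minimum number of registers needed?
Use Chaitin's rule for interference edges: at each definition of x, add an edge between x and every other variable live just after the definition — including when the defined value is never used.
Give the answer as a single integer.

Answer: 4

Analysis:
Block summaries:
  n0 def {c,i,m} use ∅
  n1 def {j,s} use {c}
  n2 def {j,s} use {c}
  n3 def {j} use {c,m}
  n4 def {s} use ∅
  n5 def {m} use ∅
  n6 def {c} use {m}
  n7 def {j} use ∅

Backward fixpoint:
  n0: in=∅ out={c,m}
  n1: in={c} out=∅
  n2: in={c,m} out={c,m}
  n3: in={c,m} out={c,m}
  n4: in={c,m} out={c,m}
  n5: in=∅ out=∅
  n6: in={m} out=∅
  n7: in=∅ out=∅

Interference:
  c: {i,j,m,s}
  i: {c,m}
  j: {c,m,s}
  m: {c,i,j,s}
  s: {c,j,m}

Colouring:
  {c,j,m,s} pairwise interfere (4-clique) ⇒ χ ≥ 4
  assign c→c0 i→c2 j→c2 m→c1 s→c3 — no edge inside a register ⇒ χ ≤ 4
  χ = 4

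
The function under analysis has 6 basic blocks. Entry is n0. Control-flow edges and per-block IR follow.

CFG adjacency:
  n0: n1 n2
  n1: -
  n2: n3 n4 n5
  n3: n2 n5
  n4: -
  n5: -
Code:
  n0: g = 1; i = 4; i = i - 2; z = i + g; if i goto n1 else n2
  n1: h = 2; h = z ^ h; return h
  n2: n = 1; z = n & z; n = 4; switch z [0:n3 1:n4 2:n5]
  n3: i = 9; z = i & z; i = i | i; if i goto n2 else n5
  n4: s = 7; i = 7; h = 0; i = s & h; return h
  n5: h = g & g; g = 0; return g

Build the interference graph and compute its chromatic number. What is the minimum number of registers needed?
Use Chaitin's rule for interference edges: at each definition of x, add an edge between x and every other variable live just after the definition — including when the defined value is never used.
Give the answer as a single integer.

Per-block:
  n0: {g,i,z} / ∅
  n1: {h} / {z}
  n2: {n,z} / {z}
  n3: {i,z} / {z}
  n4: {h,i,s} / ∅
  n5: {g,h} / {g}

Liveness:
  n0: in=∅ out={g,z}
  n1: in={z} out=∅
  n2: in={g,z} out={g,z}
  n3: in={g,z} out={g,z}
  n4: in=∅ out=∅
  n5: in={g} out=∅

Interference:
  g↔{i,n,z}
  h↔{i,s,z}
  i↔{g,h,s,z}
  n↔{g,z}
  s↔{h,i}
  z↔{g,h,i,n}

Colouring:
  clique {g,i,z} ⇒ need ≥ 3
  3-colouring: R0={i,n}  R1={s,z}  R2={g,h}
  χ = 3

Answer: 3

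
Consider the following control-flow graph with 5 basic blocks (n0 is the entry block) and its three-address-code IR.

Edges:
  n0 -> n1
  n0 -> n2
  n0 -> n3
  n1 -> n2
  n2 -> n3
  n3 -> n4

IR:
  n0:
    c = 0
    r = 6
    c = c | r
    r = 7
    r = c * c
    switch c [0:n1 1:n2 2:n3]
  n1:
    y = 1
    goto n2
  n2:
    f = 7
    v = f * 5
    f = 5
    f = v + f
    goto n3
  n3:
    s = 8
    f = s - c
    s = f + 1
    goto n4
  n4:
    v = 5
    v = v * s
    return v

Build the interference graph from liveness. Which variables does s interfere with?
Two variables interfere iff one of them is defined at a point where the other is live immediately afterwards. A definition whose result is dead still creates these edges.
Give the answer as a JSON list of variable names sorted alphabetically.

Answer: ["c", "v"]

Analysis:
def/use:
  n0 def {c,r} use ∅
  n1 def {y} use ∅
  n2 def {f,v} use ∅
  n3 def {f,s} use {c}
  n4 def {v} use {s}

Backward fixpoint:
  n0 li=∅ lo={c}
  n1 li={c} lo={c}
  n2 li={c} lo={c}
  n3 li={c} lo={s}
  n4 li={s} lo=∅

Conflict graph:
  c: {f,r,s,v,y}
  f: {c,v}
  r: {c}
  s: {c,v}
  v: {c,f,s}
  y: {c}

N(s) = ["c", "v"]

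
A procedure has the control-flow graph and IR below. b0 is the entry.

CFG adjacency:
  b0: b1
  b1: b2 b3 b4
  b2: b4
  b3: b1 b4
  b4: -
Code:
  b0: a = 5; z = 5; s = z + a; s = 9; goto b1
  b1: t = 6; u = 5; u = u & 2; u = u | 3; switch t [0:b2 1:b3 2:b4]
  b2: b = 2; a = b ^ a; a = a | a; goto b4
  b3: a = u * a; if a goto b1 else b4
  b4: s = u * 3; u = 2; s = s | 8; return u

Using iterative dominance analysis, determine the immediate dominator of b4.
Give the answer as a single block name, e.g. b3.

idom tree: b1←b0 b2←b1 b3←b1 b4←b1
Dom∩ at merges:
  b1: preds {b0,b3}: {b0} ∩ {b0,b1,b3} = {b0}; idom=b0
  b4: preds {b1,b2,b3}: {b0,b1} ∩ {b0,b1,b2} ∩ {b0,b1,b3} = {b0,b1}; idom=b1

idom(b4) = b1

Answer: b1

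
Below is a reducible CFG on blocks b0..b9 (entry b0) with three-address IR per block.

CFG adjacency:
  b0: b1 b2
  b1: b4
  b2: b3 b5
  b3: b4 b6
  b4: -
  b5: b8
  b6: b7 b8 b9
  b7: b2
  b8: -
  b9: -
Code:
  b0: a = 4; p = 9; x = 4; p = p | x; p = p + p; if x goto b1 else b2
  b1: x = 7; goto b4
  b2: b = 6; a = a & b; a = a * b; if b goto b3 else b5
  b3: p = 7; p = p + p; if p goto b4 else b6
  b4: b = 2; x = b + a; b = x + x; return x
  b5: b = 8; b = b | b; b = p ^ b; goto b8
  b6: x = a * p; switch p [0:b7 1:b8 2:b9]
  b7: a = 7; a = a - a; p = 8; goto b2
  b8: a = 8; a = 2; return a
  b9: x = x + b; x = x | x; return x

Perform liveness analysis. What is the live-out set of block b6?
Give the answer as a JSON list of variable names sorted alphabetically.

Answer: ["b", "x"]

Working:
def/use:
  b0 def {a,p,x} use ∅
  b1 def {x} use ∅
  b2 def {a,b} use {a}
  b3 def {p} use ∅
  b4 def {b,x} use {a}
  b5 def {b} use {p}
  b6 def {x} use {a,p}
  b7 def {a,p} use ∅
  b8 def {a} use ∅
  b9 def {x} use {b,x}

Live sets:
  live b0: ∅→{a,p}
  live b1: {a}→{a}
  live b2: {a,p}→{a,b,p}
  live b3: {a,b}→{a,b,p}
  live b4: {a}→∅
  live b5: {p}→∅
  live b6: {a,b,p}→{b,x}
  live b7: ∅→{a,p}
  live b8: ∅→∅
  live b9: {b,x}→∅

live-out(b6) = ["b", "x"]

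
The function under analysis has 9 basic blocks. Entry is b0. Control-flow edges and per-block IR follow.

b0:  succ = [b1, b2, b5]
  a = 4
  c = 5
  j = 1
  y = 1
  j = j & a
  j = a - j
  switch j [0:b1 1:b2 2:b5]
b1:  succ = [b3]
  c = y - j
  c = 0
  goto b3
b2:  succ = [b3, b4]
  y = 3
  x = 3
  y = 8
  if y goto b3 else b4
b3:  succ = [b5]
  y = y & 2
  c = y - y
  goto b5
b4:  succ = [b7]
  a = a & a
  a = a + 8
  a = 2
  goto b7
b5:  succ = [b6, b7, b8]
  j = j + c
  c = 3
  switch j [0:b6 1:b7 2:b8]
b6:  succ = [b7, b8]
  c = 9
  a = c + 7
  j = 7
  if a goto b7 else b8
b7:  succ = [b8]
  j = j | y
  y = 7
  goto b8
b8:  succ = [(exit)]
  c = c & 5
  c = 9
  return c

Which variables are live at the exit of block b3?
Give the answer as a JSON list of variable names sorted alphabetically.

Answer: ["c", "j", "y"]

Working:
Per-block:
  b0: {a,c,j,y} / ∅
  b1: {c} / {j,y}
  b2: {x,y} / ∅
  b3: {c,y} / {y}
  b4: {a} / {a}
  b5: {c,j} / {c,j}
  b6: {a,c,j} / ∅
  b7: {j,y} / {j,y}
  b8: {c} / {c}

Liveness:
  b0: in=∅ out={a,c,j,y}
  b1: in={j,y} out={j,y}
  b2: in={a,c,j} out={a,c,j,y}
  b3: in={j,y} out={c,j,y}
  b4: in={a,c,j,y} out={c,j,y}
  b5: in={c,j,y} out={c,j,y}
  b6: in={y} out={c,j,y}
  b7: in={c,j,y} out={c}
  b8: in={c} out=∅

live-out(b3) = ["c", "j", "y"]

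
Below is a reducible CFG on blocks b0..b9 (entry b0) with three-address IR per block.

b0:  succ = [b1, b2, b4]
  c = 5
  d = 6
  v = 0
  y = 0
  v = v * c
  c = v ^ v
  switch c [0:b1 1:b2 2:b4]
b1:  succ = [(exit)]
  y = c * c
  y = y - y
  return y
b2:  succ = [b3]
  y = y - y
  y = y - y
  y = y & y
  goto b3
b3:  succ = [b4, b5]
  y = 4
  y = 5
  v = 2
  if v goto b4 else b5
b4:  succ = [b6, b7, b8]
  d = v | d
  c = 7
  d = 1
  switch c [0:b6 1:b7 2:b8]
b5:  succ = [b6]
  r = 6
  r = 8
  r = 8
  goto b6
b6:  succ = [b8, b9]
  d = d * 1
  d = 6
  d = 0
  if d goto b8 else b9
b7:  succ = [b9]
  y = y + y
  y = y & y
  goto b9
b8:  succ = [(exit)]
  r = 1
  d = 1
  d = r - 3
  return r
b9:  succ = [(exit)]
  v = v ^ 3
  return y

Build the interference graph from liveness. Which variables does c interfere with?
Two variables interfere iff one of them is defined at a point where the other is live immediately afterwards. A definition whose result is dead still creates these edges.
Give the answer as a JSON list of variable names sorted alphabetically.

def/use:
  b0 def {c,d,v,y} use ∅
  b1 def {y} use {c}
  b2 def {y} use {y}
  b3 def {v,y} use ∅
  b4 def {c,d} use {d,v}
  b5 def {r} use ∅
  b6 def {d} use {d}
  b7 def {y} use {y}
  b8 def {d,r} use ∅
  b9 def {v} use {v,y}

Live sets:
  b0: in=∅ out={c,d,v,y}
  b1: in={c} out=∅
  b2: in={d,y} out={d}
  b3: in={d} out={d,v,y}
  b4: in={d,v,y} out={d,v,y}
  b5: in={d,v,y} out={d,v,y}
  b6: in={d,v,y} out={v,y}
  b7: in={v,y} out={v,y}
  b8: in=∅ out=∅
  b9: in={v,y} out=∅

Interfere edges:
  c↔{d,v,y}
  d↔{c,r,v,y}
  r↔{d,v,y}
  v↔{c,d,r,y}
  y↔{c,d,r,v}

N(c) = ["d", "v", "y"]

Answer: ["d", "v", "y"]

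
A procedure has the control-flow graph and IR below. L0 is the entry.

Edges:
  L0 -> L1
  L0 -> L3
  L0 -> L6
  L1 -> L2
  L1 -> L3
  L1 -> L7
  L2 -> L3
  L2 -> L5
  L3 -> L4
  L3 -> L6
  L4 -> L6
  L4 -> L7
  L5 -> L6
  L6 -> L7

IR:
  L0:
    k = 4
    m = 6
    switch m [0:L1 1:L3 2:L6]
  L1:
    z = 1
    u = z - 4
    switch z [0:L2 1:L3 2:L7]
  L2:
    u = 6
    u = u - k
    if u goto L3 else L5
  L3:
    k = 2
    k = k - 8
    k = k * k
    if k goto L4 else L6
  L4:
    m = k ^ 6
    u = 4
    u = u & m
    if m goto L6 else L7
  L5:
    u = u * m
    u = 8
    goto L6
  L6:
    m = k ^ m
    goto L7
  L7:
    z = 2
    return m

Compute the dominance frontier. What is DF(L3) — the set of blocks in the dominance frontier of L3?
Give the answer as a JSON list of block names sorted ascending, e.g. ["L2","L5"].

Answer: ["L6", "L7"]

Analysis:
idom tree: L1←L0 L2←L1 L3←L0 L4←L3 L5←L2 L6←L0 L7←L0
Join-block Dom:
  L3: preds {L0,L1,L2}: {L0} ∩ {L0,L1} ∩ {L0,L1,L2} = {L0}; idom=L0
  L6: preds {L0,L3,L4,L5}: {L0} ∩ {L0,L3} ∩ {L0,L3,L4} ∩ {L0,L1,L2,L5} = {L0}; idom=L0
  L7: preds {L1,L4,L6}: {L0,L1} ∩ {L0,L3,L4} ∩ {L0,L6} = {L0}; idom=L0

DF derivation:
  L3←L0: walk · to L0
  L3←L1: walk L1 to L0
  L3←L2: walk L2→L1 to L0
  L6←L0: walk · to L0
  L6←L3: walk L3 to L0
  L6←L4: walk L4→L3 to L0
  L6←L5: walk L5→L2→L1 to L0
  L7←L1: walk L1 to L0
  L7←L4: walk L4→L3 to L0
  L7←L6: walk L6 to L0
  L0: DF=∅
  L1: DF={L3,L6,L7}
  L2: DF={L3,L6}
  L3: DF={L6,L7}
  L4: DF={L6,L7}
  L5: DF={L6}
  L6: DF={L7}
  L7: DF=∅

DF(L3) = ["L6", "L7"]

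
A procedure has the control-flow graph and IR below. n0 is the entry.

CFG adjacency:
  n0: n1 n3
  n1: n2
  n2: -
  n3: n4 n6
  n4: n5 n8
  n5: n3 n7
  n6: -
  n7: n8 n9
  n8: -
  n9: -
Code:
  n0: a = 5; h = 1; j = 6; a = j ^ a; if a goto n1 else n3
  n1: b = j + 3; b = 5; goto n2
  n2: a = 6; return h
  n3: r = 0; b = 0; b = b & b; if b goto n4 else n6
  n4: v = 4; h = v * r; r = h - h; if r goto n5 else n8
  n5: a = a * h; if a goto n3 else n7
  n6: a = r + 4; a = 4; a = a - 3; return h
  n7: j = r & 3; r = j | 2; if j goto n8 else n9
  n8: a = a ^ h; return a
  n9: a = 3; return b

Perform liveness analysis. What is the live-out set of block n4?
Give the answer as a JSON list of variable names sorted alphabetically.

Answer: ["a", "b", "h", "r"]

Working:
Per-block:
  n0 def {a,h,j} use ∅
  n1 def {b} use {j}
  n2 def {a} use {h}
  n3 def {b,r} use ∅
  n4 def {h,r,v} use {r}
  n5 def {a} use {a,h}
  n6 def {a} use {h,r}
  n7 def {j,r} use {r}
  n8 def {a} use {a,h}
  n9 def {a} use {b}

Liveness:
  n0: in=∅ out={a,h,j}
  n1: in={h,j} out={h}
  n2: in={h} out=∅
  n3: in={a,h} out={a,b,h,r}
  n4: in={a,b,r} out={a,b,h,r}
  n5: in={a,b,h,r} out={a,b,h,r}
  n6: in={h,r} out=∅
  n7: in={a,b,h,r} out={a,b,h}
  n8: in={a,h} out=∅
  n9: in={b} out=∅

live-out(n4) = ["a", "b", "h", "r"]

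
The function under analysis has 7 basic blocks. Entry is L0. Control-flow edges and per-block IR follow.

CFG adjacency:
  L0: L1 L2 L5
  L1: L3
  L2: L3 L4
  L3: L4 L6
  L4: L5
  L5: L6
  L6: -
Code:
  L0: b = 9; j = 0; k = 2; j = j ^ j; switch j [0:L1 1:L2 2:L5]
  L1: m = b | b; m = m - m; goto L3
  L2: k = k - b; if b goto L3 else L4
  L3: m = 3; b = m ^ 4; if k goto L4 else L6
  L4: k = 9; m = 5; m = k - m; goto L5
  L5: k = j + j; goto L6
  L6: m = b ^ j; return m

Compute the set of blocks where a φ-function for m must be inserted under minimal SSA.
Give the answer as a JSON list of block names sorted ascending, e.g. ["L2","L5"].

Answer: ["L3", "L4", "L5", "L6"]

Working:
idom tree: L1←L0 L2←L0 L3←L0 L4←L0 L5←L0 L6←L0
Dom∩ at merges:
  L3: preds {L1,L2}: {L0,L1} ∩ {L0,L2} = {L0}; idom=L0
  L4: preds {L2,L3}: {L0,L2} ∩ {L0,L3} = {L0}; idom=L0
  L5: preds {L0,L4}: {L0} ∩ {L0,L4} = {L0}; idom=L0
  L6: preds {L3,L5}: {L0,L3} ∩ {L0,L5} = {L0}; idom=L0

DF walk-up:
  join L3 pred L1: L1 stop@L0
  join L3 pred L2: L2 stop@L0
  join L4 pred L2: L2 stop@L0
  join L4 pred L3: L3 stop@L0
  join L5 pred L0: · stop@L0
  join L5 pred L4: L4 stop@L0
  join L6 pred L3: L3 stop@L0
  join L6 pred L5: L5 stop@L0
  L0: DF=∅
  L1: DF={L3}
  L2: DF={L3,L4}
  L3: DF={L4,L6}
  L4: DF={L5}
  L5: DF={L6}
  L6: DF=∅

φ for m: defs {L1,L3,L4,L6}
  DF⁺ = {L3,L4,L5,L6}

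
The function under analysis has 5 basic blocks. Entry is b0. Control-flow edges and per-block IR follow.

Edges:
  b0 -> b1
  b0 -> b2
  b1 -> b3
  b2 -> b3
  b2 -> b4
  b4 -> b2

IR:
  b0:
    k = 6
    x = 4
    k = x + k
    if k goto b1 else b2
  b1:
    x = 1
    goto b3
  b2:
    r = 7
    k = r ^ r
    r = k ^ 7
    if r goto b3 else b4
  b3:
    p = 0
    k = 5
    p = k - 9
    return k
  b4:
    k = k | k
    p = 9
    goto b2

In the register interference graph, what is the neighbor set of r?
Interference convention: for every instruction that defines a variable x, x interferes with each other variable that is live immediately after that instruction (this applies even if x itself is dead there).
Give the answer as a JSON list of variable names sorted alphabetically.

Per-block:
  b0: def={k,x} ue=∅
  b1: def={x} ue=∅
  b2: def={k,r} ue=∅
  b3: def={k,p} ue=∅
  b4: def={k,p} ue={k}

Backward fixpoint:
  b0 li=∅ lo=∅
  b1 li=∅ lo=∅
  b2 li=∅ lo={k}
  b3 li=∅ lo=∅
  b4 li={k} lo=∅

Conflict graph:
  k — {p,r,x}
  p — {k}
  r — {k}
  x — {k}

N(r) = ["k"]

Answer: ["k"]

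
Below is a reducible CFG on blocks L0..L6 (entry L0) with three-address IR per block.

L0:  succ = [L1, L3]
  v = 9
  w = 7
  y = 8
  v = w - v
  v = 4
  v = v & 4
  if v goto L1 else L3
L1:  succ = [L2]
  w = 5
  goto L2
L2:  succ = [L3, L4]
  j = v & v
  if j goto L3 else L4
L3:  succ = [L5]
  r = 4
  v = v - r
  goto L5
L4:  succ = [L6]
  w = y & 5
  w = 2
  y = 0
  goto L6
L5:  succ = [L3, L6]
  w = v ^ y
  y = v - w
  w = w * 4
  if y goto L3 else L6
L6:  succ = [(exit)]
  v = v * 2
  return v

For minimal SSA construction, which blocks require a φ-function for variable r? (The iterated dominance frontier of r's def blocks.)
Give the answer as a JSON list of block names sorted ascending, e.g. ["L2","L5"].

Answer: ["L3", "L6"]

Analysis:
idom tree: L1←L0 L2←L1 L3←L0 L4←L2 L5←L3 L6←L0
Dom at joins:
  L3: preds {L0,L2,L5}: {L0} ∩ {L0,L1,L2} ∩ {L0,L3,L5} = {L0}; idom=L0
  L6: preds {L4,L5}: {L0,L1,L2,L4} ∩ {L0,L3,L5} = {L0}; idom=L0

DF derivation:
  join L3 pred L0: · stop@L0
  join L3 pred L2: L2→L1 stop@L0
  join L3 pred L5: L5→L3 stop@L0
  join L6 pred L4: L4→L2→L1 stop@L0
  join L6 pred L5: L5→L3 stop@L0
  L0: DF=∅
  L1: DF={L3,L6}
  L2: DF={L3,L6}
  L3: DF={L3,L6}
  L4: DF={L6}
  L5: DF={L3,L6}
  L6: DF=∅

φ for r: defs {L3}
  DF⁺ = {L3,L6}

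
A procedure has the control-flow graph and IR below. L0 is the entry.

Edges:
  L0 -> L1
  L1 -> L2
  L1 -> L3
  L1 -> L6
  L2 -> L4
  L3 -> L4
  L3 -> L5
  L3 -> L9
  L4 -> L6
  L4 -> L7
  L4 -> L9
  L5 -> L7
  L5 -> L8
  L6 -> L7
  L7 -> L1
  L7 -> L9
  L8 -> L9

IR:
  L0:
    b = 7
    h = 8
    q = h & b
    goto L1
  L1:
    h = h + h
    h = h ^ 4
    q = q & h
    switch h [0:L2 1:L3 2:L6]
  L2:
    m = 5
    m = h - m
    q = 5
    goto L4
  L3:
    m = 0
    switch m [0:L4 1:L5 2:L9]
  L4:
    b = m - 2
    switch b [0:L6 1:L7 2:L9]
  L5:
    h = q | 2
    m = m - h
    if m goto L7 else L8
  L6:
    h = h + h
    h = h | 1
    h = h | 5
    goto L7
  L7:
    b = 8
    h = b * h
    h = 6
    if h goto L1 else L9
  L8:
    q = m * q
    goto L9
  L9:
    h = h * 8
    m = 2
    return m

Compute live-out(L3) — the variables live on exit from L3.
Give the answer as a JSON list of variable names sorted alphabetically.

Block summaries:
  L0 def {b,h,q} use ∅
  L1 def {h,q} use {h,q}
  L2 def {m,q} use {h}
  L3 def {m} use ∅
  L4 def {b} use {m}
  L5 def {h,m} use {m,q}
  L6 def {h} use {h}
  L7 def {b,h} use {h}
  L8 def {q} use {m,q}
  L9 def {h,m} use {h}

Backward fixpoint:
  live L0: ∅→{h,q}
  live L1: {h,q}→{h,q}
  live L2: {h}→{h,m,q}
  live L3: {h,q}→{h,m,q}
  live L4: {h,m,q}→{h,q}
  live L5: {m,q}→{h,m,q}
  live L6: {h,q}→{h,q}
  live L7: {h,q}→{h,q}
  live L8: {h,m,q}→{h}
  live L9: {h}→∅

live-out(L3) = ["h", "m", "q"]

Answer: ["h", "m", "q"]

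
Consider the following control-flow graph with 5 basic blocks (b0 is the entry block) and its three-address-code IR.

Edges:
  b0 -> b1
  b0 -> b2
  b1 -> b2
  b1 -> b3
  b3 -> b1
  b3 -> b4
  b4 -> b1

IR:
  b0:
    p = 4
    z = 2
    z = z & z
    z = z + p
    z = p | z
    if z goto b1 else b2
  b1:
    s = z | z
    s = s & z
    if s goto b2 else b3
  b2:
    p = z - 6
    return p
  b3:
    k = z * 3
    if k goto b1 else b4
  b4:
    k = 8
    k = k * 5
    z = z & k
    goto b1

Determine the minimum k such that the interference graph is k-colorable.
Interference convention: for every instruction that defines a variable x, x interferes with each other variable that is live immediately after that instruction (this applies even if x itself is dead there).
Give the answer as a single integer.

Answer: 2

Working:
Per-block:
  b0: {p,z} / ∅
  b1: {s} / {z}
  b2: {p} / {z}
  b3: {k} / {z}
  b4: {k,z} / {z}

Live sets:
  live b0: ∅→{z}
  live b1: {z}→{z}
  live b2: {z}→∅
  live b3: {z}→{z}
  live b4: {z}→{z}

Interfere edges:
  k — {z}
  p — {z}
  s — {z}
  z — {k,p,s}

Chromatic number:
  lower bound: {k,z} mutually conflict ⇒ χ ≥ 2
  assign k→R1 p→R1 s→R1 z→R0 — no edge inside a register ⇒ χ ≤ 2
  χ = 2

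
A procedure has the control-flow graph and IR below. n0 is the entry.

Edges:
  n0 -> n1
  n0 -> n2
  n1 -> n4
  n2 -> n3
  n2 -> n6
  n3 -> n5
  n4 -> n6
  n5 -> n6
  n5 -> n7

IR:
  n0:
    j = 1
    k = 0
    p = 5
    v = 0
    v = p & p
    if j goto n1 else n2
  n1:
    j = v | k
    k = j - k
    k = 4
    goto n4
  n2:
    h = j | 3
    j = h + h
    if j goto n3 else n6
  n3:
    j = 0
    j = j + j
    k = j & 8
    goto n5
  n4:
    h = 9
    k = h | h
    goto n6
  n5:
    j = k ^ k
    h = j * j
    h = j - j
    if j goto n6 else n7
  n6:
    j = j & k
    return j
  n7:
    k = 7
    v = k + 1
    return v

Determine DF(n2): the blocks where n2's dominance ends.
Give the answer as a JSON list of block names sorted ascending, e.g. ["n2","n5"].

idom tree: n1←n0 n2←n0 n3←n2 n4←n1 n5←n3 n6←n0 n7←n5
Dom∩ at merges:
  n6: preds {n2,n4,n5}: {n0,n2} ∩ {n0,n1,n4} ∩ {n0,n2,n3,n5} = {n0}; idom=n0

DF derivation:
  join n6 pred n2: n2 stop@n0
  join n6 pred n4: n4→n1 stop@n0
  join n6 pred n5: n5→n3→n2 stop@n0
  n0 → ∅
  n1 → {n6}
  n2 → {n6}
  n3 → {n6}
  n4 → {n6}
  n5 → {n6}
  n6 → ∅
  n7 → ∅

DF(n2) = ["n6"]

Answer: ["n6"]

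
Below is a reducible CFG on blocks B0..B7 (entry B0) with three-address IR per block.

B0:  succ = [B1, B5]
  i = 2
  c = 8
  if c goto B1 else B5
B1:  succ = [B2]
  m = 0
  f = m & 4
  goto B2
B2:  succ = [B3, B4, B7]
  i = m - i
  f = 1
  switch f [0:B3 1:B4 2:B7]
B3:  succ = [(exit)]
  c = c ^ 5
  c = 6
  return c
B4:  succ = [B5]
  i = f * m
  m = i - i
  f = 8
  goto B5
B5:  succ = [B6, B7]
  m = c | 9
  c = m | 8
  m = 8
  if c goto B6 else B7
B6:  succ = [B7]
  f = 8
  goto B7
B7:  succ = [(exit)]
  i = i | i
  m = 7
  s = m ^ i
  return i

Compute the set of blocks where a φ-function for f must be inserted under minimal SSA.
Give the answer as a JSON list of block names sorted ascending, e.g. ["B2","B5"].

Answer: ["B5", "B7"]

Working:
idom tree: B1←B0 B2←B1 B3←B2 B4←B2 B5←B0 B6←B5 B7←B0
Dom at joins:
  B5: preds {B0,B4}: {B0} ∩ {B0,B1,B2,B4} = {B0}; idom=B0
  B7: preds {B2,B5,B6}: {B0,B1,B2} ∩ {B0,B5} ∩ {B0,B5,B6} = {B0}; idom=B0

Frontier:
  join B5 pred B0: · stop@B0
  join B5 pred B4: B4→B2→B1 stop@B0
  join B7 pred B2: B2→B1 stop@B0
  join B7 pred B5: B5 stop@B0
  join B7 pred B6: B6→B5 stop@B0
  B0: DF=∅
  B1: DF={B5,B7}
  B2: DF={B5,B7}
  B3: DF=∅
  B4: DF={B5}
  B5: DF={B7}
  B6: DF={B7}
  B7: DF=∅

φ for f: defs {B1,B2,B4,B6}
  DF⁺ = {B5,B7}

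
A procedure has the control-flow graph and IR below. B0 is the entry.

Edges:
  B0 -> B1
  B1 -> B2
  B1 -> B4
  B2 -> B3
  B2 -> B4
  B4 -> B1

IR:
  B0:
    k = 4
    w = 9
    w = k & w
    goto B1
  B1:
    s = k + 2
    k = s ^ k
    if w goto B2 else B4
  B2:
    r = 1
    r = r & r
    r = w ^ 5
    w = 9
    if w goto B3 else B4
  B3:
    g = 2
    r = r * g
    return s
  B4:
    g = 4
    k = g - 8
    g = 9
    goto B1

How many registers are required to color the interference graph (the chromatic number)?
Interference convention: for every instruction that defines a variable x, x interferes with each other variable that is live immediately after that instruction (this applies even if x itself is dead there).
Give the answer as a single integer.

Answer: 4

Analysis:
Per-block:
  B0 def {k,w} use ∅
  B1 def {k,s} use {k,w}
  B2 def {r,w} use {w}
  B3 def {g,r} use {r,s}
  B4 def {g,k} use ∅

Liveness:
  B0 li=∅ lo={k,w}
  B1 li={k,w} lo={s,w}
  B2 li={s,w} lo={r,s,w}
  B3 li={r,s} lo=∅
  B4 li={w} lo={k,w}

Interference:
  g↔{k,r,s,w}
  k↔{g,s,w}
  r↔{g,s,w}
  s↔{g,k,r,w}
  w↔{g,k,r,s}

Colouring:
  lower bound: {g,k,s,w} mutually conflict ⇒ χ ≥ 4
  assign g→c0 k→c3 r→c3 s→c1 w→c2 — no edge inside a register ⇒ χ ≤ 4
  χ = 4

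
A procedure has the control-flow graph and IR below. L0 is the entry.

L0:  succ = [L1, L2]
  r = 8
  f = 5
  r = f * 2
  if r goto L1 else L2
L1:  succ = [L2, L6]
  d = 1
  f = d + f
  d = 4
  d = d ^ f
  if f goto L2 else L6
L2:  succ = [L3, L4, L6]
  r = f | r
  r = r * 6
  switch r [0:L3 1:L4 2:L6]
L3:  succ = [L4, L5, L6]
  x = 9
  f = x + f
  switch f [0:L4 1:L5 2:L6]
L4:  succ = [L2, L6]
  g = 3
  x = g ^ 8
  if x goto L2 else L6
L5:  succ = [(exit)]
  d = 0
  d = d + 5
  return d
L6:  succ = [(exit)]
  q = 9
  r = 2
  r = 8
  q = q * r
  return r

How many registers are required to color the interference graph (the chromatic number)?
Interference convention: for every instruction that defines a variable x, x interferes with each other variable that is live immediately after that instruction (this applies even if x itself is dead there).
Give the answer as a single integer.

Answer: 3

Analysis:
def/use:
  L0 def {f,r} use ∅
  L1 def {d,f} use {f}
  L2 def {r} use {f,r}
  L3 def {f,x} use {f}
  L4 def {g,x} use ∅
  L5 def {d} use ∅
  L6 def {q,r} use ∅

Backward fixpoint:
  L0: in=∅ out={f,r}
  L1: in={f,r} out={f,r}
  L2: in={f,r} out={f,r}
  L3: in={f,r} out={f,r}
  L4: in={f,r} out={f,r}
  L5: in=∅ out=∅
  L6: in=∅ out=∅

Interference:
  d — {f,r}
  f — {d,g,r,x}
  g — {f,r}
  q — {r}
  r — {d,f,g,q,x}
  x — {f,r}

Colouring:
  lower bound: {d,f,r} mutually conflict ⇒ χ ≥ 3
  assign d→c2 f→c1 g→c2 q→c1 r→c0 x→c2 — no edge inside a register ⇒ χ ≤ 3
  χ = 3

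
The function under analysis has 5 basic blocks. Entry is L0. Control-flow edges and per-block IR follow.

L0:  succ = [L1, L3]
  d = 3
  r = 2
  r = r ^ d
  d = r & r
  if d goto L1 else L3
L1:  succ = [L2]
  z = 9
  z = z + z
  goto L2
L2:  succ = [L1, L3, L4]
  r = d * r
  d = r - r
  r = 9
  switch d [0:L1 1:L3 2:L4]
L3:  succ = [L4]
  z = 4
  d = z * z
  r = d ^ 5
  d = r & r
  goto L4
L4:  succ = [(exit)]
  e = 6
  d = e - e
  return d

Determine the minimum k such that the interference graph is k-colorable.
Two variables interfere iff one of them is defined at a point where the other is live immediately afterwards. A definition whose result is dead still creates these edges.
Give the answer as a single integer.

Per-block:
  L0: def={d,r} ue=∅
  L1: def={z} ue=∅
  L2: def={d,r} ue={d,r}
  L3: def={d,r,z} ue=∅
  L4: def={d,e} ue=∅

Live sets:
  live L0: ∅→{d,r}
  live L1: {d,r}→{d,r}
  live L2: {d,r}→{d,r}
  live L3: ∅→∅
  live L4: ∅→∅

Interfere edges:
  d: {r,z}
  e: ∅
  r: {d,z}
  z: {d,r}

Chromatic number:
  {d,r,z} pairwise interfere (3-clique) ⇒ χ ≥ 3
  3-colouring: R0={d,e}  R1={r}  R2={z}
  χ = 3

Answer: 3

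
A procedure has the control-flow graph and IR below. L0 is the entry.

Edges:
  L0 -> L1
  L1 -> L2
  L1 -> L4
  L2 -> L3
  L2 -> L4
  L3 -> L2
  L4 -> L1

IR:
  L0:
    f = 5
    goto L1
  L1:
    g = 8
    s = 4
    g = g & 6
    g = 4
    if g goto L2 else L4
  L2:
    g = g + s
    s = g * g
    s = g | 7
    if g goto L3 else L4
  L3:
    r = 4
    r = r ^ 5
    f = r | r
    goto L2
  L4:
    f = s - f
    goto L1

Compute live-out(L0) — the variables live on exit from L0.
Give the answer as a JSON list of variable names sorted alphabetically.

Block summaries:
  L0: {f} / ∅
  L1: {g,s} / ∅
  L2: {g,s} / {g,s}
  L3: {f,r} / ∅
  L4: {f} / {f,s}

Liveness:
  L0: in=∅ out={f}
  L1: in={f} out={f,g,s}
  L2: in={f,g,s} out={f,g,s}
  L3: in={g,s} out={f,g,s}
  L4: in={f,s} out={f}

live-out(L0) = ["f"]

Answer: ["f"]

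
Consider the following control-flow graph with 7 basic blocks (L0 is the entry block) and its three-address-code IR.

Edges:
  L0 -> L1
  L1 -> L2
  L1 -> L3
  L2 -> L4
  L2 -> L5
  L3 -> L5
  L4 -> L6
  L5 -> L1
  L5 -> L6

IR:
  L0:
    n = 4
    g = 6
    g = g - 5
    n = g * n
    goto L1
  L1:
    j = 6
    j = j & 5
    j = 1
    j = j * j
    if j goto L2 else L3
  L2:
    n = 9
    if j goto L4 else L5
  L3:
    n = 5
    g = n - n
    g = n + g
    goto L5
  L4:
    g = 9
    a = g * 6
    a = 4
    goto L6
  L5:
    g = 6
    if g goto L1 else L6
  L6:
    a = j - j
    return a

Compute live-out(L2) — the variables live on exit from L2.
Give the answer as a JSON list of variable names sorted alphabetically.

Answer: ["j"]

Derivation:
def/use:
  L0 def {g,n} use ∅
  L1 def {j} use ∅
  L2 def {n} use {j}
  L3 def {g,n} use ∅
  L4 def {a,g} use ∅
  L5 def {g} use ∅
  L6 def {a} use {j}

Liveness:
  live L0: ∅→∅
  live L1: ∅→{j}
  live L2: {j}→{j}
  live L3: {j}→{j}
  live L4: {j}→{j}
  live L5: {j}→{j}
  live L6: {j}→∅

live-out(L2) = ["j"]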